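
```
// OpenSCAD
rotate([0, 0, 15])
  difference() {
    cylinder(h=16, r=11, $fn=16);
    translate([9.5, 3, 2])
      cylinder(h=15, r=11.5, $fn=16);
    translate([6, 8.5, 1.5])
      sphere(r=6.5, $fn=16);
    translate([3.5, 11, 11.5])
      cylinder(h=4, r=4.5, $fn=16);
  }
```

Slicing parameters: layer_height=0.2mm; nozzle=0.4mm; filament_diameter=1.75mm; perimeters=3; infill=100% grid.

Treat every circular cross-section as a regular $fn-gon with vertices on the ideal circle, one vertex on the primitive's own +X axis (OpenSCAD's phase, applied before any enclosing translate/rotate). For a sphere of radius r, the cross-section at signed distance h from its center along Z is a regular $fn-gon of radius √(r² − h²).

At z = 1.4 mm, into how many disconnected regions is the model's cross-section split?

At z = 1.4 mm: the r=11 cylinder contributes a regular 16-gon of circumradius 11; the cylinder at (9.5, 3) does not reach this height (z outside [2, 17]); the sphere at (6, 8.5): section is a regular 16-gon, circumradius = √(r²−h²) = √(6.5²−0.1²) = 6.499; the cylinder at (3.5, 11) is not intersected at this z (z outside [11.5, 15.5]); Subtracting the remaining from the first: starting from the r=11 cylinder, the r=6.5 sphere at (6, 8.5) partially overlaps it — only the 62.12 mm² overlap (of its 129.32 mm²) is removed, clipping the outline — 1 connected region; (rotated 15° about Z; rotation is an isometry so areas/perimeters/island counts are preserved). The result has 1 disconnected region.

1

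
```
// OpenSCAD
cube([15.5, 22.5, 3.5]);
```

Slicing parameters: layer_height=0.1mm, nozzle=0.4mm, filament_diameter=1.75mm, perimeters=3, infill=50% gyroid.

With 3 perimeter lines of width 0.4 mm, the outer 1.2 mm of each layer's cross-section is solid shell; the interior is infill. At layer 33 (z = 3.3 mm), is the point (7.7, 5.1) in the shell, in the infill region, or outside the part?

At z = 3.3 mm: the cube is present — its section is the full 15.5×22.5 rectangle. Overall, the cross-section is a single solid region. The nearest boundary edge runs (0.00, 0.00)→(15.50, 0.00); distance from the point to it = 5.10 mm. The point is inside the cross-section and 5.10 mm from the nearest boundary — more than the 1.2 mm shell width (3 × 0.4), so it's in the infill interior.

infill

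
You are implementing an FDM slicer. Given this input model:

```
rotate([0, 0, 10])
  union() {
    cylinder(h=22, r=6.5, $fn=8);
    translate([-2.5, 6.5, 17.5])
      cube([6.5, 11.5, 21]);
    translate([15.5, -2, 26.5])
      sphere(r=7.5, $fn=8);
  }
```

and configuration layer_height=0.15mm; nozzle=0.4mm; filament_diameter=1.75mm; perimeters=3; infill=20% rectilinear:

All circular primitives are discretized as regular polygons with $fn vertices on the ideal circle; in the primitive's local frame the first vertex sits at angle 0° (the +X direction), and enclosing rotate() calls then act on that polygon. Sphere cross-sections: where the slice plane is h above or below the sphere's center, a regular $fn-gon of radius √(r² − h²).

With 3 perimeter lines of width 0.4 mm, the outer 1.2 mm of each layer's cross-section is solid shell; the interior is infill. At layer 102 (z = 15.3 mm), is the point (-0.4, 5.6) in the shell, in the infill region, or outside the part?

At z = 15.3 mm: the r=6.5 cylinder contributes a regular 8-gon of circumradius 6.5; the cube at (-2.5, 6.5) is not intersected at this z (z outside [17.5, 38.5]); the sphere at (15.5, -2) is not intersected at this z (|z−center|=11.200 > r=7.5); Merging all regions: only the r=6.5 cylinder is present, so the union is just that shape — 1 connected region; (rotated 10° about Z; rotation is an isometry so areas/perimeters/island counts are preserved). Overall, the cross-section is a single solid region. Undo the 10° rotation: the query point maps to (0.579, 5.584) in the un-rotated model frame. The nearest boundary edge runs (4.60, 4.60)→(0.00, 6.50); distance from the point to it = 0.62 mm. The point is inside the cross-section, 0.62 mm from the nearest boundary — within the 1.2 mm shell band (3 × 0.4).

shell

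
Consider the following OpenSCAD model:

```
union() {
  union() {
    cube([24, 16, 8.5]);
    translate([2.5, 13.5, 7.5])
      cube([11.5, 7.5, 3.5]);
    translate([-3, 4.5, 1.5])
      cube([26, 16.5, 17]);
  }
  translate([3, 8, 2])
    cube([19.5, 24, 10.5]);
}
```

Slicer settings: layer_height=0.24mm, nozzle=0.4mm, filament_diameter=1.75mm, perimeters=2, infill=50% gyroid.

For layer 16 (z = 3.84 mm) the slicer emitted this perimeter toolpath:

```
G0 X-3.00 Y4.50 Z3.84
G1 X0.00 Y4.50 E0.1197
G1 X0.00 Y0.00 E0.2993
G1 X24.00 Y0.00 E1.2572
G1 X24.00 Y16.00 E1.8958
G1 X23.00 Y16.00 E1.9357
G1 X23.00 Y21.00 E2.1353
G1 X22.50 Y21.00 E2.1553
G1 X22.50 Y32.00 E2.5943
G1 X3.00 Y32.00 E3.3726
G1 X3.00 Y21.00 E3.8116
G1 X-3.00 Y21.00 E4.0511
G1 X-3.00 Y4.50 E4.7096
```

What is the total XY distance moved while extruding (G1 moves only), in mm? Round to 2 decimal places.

118.00 mm

Sum the Euclidean lengths of each G1 segment: total = 118.00 mm.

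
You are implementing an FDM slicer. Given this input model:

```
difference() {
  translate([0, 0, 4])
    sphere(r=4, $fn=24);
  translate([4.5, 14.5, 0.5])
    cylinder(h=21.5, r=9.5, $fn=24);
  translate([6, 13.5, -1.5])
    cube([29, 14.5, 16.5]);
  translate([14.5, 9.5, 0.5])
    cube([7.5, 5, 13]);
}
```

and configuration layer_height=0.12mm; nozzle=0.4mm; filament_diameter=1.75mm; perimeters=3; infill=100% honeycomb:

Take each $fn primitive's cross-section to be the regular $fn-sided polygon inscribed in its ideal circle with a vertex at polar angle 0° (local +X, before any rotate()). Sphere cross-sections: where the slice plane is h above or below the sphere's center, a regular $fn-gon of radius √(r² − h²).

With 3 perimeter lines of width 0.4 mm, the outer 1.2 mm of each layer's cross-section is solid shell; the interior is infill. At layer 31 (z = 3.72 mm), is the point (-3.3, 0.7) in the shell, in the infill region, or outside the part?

shell

At z = 3.72 mm: the r=4 sphere slices to a regular 24-gon of circumradius 3.990 (√(r²−h²) with h=0.28 from center); the r=9.5 cylinder at (4.5, 14.5) contributes a regular 24-gon of circumradius 9.5; the cube at (6, 13.5) (footprint 29×14.5) is included at this height; the cube at (14.5, 9.5) (footprint 7.5×5) is included at this height; After the difference (first − rest): starting from the r=4 sphere, the r=9.5 cylinder at (4.5, 14.5) misses the remaining region (no effect); the 29×14.5 cube at (6, 13.5) misses the remaining region (no effect); the 7.5×5 cube at (14.5, 9.5) misses the remaining region (no effect) — 1 connected region. Overall, the cross-section is a single solid region. The nearest boundary edge runs (-3.99, 0.00)→(-3.85, 1.03); distance from the point to it = 0.59 mm. The point is inside the cross-section, 0.59 mm from the nearest boundary — within the 1.2 mm shell band (3 × 0.4).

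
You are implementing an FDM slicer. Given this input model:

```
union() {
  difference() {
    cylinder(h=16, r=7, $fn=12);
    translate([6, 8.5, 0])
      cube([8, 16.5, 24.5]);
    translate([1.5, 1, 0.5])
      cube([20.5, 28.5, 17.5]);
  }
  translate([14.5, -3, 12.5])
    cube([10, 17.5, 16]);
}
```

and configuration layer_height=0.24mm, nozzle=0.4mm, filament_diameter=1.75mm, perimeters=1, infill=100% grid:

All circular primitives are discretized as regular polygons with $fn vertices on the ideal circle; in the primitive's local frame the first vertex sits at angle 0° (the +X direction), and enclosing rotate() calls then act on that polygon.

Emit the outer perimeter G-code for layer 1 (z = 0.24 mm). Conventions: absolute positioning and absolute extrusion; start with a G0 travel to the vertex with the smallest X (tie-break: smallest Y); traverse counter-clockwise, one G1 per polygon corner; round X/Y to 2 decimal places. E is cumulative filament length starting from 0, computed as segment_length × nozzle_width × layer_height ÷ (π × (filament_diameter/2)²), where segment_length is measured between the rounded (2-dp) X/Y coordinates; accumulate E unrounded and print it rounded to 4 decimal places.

At z = 0.24 mm: the cylinder: section is a regular 12-gon, circumradius r=7; the cube at (6, 8.5) is present — its section is the full 8×16.5 rectangle; the cube at (1.5, 1) does not reach this height (z outside [0.5, 18]); After the difference (first − rest): starting from the r=7 cylinder, the 8×16.5 cube at (6, 8.5) misses the remaining region (no effect) — 1 connected region; the cube at (14.5, -3) is not intersected at this z (z outside [12.5, 28.5]); Merging all regions: only the result so far is present, so the union is just that shape — 1 connected region. The outline is a single polygon with 12 vertices. Extrusion per mm of travel: 0.4 × 0.24 / (π × 0.875²) = 0.039912. Accumulating E over each segment gives final E = 1.7351.

G0 X-7.00 Y0.00 Z0.24
G1 X-6.06 Y-3.50 E0.1446
G1 X-3.50 Y-6.06 E0.2891
G1 X0.00 Y-7.00 E0.4338
G1 X3.50 Y-6.06 E0.5784
G1 X6.06 Y-3.50 E0.7229
G1 X7.00 Y0.00 E0.8676
G1 X6.06 Y3.50 E1.0122
G1 X3.50 Y6.06 E1.1567
G1 X0.00 Y7.00 E1.3013
G1 X-3.50 Y6.06 E1.4460
G1 X-6.06 Y3.50 E1.5905
G1 X-7.00 Y0.00 E1.7351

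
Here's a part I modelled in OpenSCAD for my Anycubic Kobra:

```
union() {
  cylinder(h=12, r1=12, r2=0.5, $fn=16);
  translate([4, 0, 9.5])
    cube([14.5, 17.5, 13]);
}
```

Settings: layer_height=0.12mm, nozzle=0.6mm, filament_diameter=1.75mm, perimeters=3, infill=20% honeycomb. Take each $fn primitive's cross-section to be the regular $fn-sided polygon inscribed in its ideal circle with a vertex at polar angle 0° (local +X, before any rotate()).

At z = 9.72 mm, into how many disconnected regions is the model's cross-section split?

At z = 9.72 mm: the cone contributes a regular 16-gon of circumradius 2.685 (interpolated between r1=12 and r2=0.5 at t=0.810); the cube at (4, 0) (footprint 14.5×17.5) is included at this height; Combining (union): the 2 present regions are separate (no shared area or edge), so areas and boundary lengths simply add and each stays a separate island — 2 connected regions. The result has 2 disconnected regions.

2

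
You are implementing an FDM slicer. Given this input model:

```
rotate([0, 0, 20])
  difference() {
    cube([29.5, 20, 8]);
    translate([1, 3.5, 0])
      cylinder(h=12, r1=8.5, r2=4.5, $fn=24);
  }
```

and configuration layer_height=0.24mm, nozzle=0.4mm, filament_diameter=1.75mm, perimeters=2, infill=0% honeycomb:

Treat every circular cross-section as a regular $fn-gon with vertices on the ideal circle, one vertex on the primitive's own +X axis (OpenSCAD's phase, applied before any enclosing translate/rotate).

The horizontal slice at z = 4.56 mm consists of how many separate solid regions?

At z = 4.56 mm: the cube is present — its section is the full 29.5×20 rectangle; the cone at (1, 3.5) (r1=8.5→r2=4.5) has section circumradius 6.980 here — a regular 24-gon; After the difference (first − rest): starting from the 29.5×20 cube, the cone at (1, 3.5) partially overlaps it — only the 71.46 mm² overlap (of its 151.32 mm²) is removed, clipping the outline — 1 connected region; (rotated 20° about Z; rotation is an isometry so areas/perimeters/island counts are preserved). The result has 1 disconnected region.

1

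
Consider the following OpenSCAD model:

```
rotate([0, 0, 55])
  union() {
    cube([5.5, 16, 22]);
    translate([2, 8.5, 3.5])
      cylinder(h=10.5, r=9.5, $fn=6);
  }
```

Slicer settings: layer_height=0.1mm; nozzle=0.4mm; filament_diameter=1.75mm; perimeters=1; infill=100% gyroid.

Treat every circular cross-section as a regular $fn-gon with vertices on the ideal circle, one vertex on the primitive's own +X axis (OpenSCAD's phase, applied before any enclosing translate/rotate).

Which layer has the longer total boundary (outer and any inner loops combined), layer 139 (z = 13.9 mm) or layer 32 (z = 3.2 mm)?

Layer 139 (z = 13.9): the 5.5×16 cube contributes its full rectangle (perimeter 43.00 mm); the r=9.5 cylinder at (2, 8.5) contributes a regular 6-gon of circumradius 9.5 (perimeter = 2·6·9.500·sin(180°/6) = 57.00 mm); Merging all regions: the regions partially overlap (shared area 86.50 mm²), so the edge portions inside another operand are dropped and the merged outline is re-measured after clipping — boundary = 57.55 mm; (rotated 55° about Z; rotation is an isometry so areas/perimeters/island counts are preserved). So its perimeter = 57.55 mm. Layer 32 (z = 3.2): the cube (footprint 5.5×16) is included at this height (perimeter 43.00 mm); the cylinder at (2, 8.5) is absent (z outside [3.5, 14]); Taking the union: only the 5.5×16 cube is present, so the union is just that shape — boundary = 43.00 mm; (whole slice rotated 55° about Z — lengths, areas and connectivity unchanged). So its perimeter = 43.00 mm. Layer 139 is larger (57.55 vs 43.00 mm).

layer 139 (z = 13.9 mm)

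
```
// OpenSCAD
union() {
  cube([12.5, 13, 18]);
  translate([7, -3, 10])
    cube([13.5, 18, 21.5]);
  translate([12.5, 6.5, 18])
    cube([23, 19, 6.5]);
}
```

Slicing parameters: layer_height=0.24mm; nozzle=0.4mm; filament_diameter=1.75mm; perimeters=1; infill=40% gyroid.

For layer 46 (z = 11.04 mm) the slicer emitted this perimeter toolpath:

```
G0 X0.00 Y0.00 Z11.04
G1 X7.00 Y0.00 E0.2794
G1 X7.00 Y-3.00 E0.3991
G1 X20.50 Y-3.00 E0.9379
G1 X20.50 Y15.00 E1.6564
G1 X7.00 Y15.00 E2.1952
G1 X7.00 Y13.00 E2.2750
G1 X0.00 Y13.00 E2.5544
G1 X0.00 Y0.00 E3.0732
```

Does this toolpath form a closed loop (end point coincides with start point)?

Start point (G0): (0.00, 0.00). End point (last G1): the path returns to the start — closed.

yes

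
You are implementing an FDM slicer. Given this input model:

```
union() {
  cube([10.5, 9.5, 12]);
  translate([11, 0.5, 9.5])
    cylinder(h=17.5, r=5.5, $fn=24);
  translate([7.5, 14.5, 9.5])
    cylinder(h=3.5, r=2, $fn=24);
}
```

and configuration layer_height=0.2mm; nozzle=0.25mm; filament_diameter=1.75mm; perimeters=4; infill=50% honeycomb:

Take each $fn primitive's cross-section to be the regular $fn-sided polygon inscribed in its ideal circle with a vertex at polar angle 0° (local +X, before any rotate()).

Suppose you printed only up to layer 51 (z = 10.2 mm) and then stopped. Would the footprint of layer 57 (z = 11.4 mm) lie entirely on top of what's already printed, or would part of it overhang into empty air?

Compare the two slices. At z = 10.2: the cube is present — its section is the full 10.5×9.5 rectangle (area 99.75 mm²); the r=5.5 cylinder at (11, 0.5) contributes a regular 24-gon of circumradius 5.5 (area = (24/2)·5.500²·sin(360°/24) = 93.95 mm²); the r=2 cylinder at (7.5, 14.5) gives a regular 24-gon of circumradius 2 (constant along its height) (area = (24/2)·2.000²·sin(360°/24) = 12.42 mm²); Taking the union: the regions partially overlap — summed areas 206.12 mm² minus the doubly-counted overlap 23.24 mm² gives 182.89 mm² — area = 182.89 mm². At z = 11.4: the cube is present — its section is the full 10.5×9.5 rectangle (area 99.75 mm²); the r=5.5 cylinder at (11, 0.5) contributes a regular 24-gon of circumradius 5.5 (area = (24/2)·5.500²·sin(360°/24) = 93.95 mm²); the r=2 cylinder at (7.5, 14.5) contributes a regular 24-gon of circumradius 2 (area = (24/2)·2.000²·sin(360°/24) = 12.42 mm²); Combining (union): the regions partially overlap — summed areas 206.12 mm² minus the doubly-counted overlap 23.24 mm² gives 182.89 mm² — area = 182.89 mm². Checking containment: the cross-section at z = 11.4 is a subset of the cross-section at z = 10.2.

entirely on top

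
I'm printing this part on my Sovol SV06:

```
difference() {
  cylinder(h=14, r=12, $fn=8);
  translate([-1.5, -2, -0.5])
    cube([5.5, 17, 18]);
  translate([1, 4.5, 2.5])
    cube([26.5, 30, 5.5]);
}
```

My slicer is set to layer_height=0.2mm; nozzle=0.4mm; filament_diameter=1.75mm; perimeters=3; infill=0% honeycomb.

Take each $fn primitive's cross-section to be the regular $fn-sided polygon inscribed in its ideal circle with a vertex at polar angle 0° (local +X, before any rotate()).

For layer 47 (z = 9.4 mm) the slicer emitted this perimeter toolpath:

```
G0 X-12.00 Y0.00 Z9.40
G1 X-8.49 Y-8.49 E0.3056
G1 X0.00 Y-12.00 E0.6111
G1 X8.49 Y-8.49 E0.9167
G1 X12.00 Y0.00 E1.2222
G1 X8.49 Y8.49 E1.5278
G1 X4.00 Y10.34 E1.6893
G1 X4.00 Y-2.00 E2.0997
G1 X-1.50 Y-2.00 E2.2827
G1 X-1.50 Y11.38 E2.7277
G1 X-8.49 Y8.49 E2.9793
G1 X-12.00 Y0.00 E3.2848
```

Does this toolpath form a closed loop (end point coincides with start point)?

yes

Start point (G0): (-12.00, 0.00). End point (last G1): the path returns to the start — closed.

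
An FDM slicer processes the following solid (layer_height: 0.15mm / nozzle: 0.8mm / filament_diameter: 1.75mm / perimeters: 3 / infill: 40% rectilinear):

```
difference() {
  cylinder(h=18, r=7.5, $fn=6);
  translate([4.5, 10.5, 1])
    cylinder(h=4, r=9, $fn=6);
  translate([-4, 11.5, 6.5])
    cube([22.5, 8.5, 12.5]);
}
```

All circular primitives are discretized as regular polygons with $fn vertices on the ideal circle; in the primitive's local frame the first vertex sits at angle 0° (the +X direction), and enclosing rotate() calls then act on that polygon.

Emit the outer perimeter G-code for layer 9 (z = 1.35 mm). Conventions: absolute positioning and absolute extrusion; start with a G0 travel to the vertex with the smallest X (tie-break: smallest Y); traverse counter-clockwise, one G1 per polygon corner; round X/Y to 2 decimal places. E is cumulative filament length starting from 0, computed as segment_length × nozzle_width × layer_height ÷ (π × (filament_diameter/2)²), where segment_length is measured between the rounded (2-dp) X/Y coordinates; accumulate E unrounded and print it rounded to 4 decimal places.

G0 X-7.50 Y0.00 Z1.35
G1 X-3.75 Y-6.50 E0.3744
G1 X3.75 Y-6.50 E0.7486
G1 X7.50 Y0.00 E1.1229
G1 X5.94 Y2.71 E1.2789
G1 X0.00 Y2.71 E1.5753
G1 X-2.19 Y6.50 E1.7937
G1 X-3.75 Y6.50 E1.8715
G1 X-7.50 Y0.00 E2.2459

At z = 1.35 mm: the r=7.5 cylinder contributes a regular 6-gon of circumradius 7.5; the cylinder at (4.5, 10.5): section is a regular 6-gon, circumradius r=9; the cube at (-4, 11.5) is not intersected at this z (z outside [6.5, 19]); Subtracting the remaining from the first: starting from the r=7.5 cylinder, the r=9 cylinder at (4.5, 10.5) partially overlaps it — only the 22.50 mm² overlap (of its 210.44 mm²) is removed, clipping the outline — 1 connected region. The outline is a single polygon with 8 vertices. Extrusion per mm of travel: 0.8 × 0.15 / (π × 0.875²) = 0.049890. Accumulating E over each segment gives final E = 2.2459.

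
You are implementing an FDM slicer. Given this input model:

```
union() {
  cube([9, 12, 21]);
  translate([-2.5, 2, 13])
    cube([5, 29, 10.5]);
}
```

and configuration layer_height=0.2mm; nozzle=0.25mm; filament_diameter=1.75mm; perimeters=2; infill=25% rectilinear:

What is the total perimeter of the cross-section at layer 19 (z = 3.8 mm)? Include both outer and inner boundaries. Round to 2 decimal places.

42.00 mm

At z = 3.8 mm: the cube is present — its section is the full 9×12 rectangle (perimeter 42.00 mm); the cube at (-2.5, 2) is absent (z outside [13, 23.5]); Taking the union: only the 9×12 cube is present, so the union is just that shape — boundary = 42.00 mm. Overall, the cross-section is a single solid region. Total boundary length (outer) = 42.00 mm.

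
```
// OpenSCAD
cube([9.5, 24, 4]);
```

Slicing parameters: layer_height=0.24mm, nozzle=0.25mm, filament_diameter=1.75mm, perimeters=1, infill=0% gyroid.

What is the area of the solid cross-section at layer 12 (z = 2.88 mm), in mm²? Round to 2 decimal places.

228.00 mm²

At z = 2.88 mm: the cube (footprint 9.5×24) is included at this height (area 228.00 mm²). Overall, the cross-section is a single solid region. Net area = 228.00 mm².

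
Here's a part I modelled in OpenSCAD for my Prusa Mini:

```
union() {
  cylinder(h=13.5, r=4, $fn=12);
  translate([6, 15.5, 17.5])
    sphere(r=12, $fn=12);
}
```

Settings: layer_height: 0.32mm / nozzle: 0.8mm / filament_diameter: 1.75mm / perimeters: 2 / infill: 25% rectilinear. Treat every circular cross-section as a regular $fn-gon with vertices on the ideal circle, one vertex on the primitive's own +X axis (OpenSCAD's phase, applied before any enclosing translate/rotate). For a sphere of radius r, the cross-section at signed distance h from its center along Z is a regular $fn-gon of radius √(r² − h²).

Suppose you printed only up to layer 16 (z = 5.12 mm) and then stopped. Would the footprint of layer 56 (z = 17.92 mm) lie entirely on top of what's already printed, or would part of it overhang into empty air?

part overhangs

Compare the two slices. At z = 5.12: the r=4 cylinder contributes a regular 12-gon of circumradius 4 (area = (12/2)·4.000²·sin(360°/12) = 48.00 mm²); the sphere at (6, 15.5) is not intersected at this z (|z−center|=12.380 > r=12); Merging all regions: only the r=4 cylinder is present, so the union is just that shape — area = 48.00 mm². At z = 17.92: the cylinder is not intersected at this z (z outside [0, 13.5]); the r=12 sphere at (6, 15.5) contributes a regular 12-gon of circumradius √(12²−0.42²) = 11.993 (area = (12/2)·11.993²·sin(360°/12) = 431.47 mm²); Combining (union): only the r=12 sphere at (6, 15.5) is present, so the union is just that shape — area = 431.47 mm². Checking containment: at z = 17.92 the cross-section extends beyond the z = 5.12 cross-section by about 431.47 mm².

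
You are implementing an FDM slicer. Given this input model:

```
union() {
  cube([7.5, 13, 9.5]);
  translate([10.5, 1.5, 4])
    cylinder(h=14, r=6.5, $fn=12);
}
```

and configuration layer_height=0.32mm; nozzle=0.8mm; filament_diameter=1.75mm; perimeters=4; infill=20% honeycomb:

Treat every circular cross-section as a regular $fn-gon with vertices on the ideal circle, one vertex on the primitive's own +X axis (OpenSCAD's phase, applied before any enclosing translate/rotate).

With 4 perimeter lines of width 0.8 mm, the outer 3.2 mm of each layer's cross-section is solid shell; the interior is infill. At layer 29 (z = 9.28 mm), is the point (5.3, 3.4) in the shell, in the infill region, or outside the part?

At z = 9.28 mm: the cube is present — its section is the full 7.5×13 rectangle; the cylinder at (10.5, 1.5): section is a regular 12-gon, circumradius r=6.5; Combining (union): the regions partially overlap (shared area 18.34 mm²), so overlapping operands fuse into one piece — 1 connected region. Overall, the cross-section is a single solid region. The nearest boundary edge runs (4.87, -1.75)→(4.40, 0.00); distance from the point to it = 3.52 mm. The point is inside the cross-section and 3.52 mm from the nearest boundary — more than the 3.2 mm shell width (4 × 0.8), so it's in the infill interior.

infill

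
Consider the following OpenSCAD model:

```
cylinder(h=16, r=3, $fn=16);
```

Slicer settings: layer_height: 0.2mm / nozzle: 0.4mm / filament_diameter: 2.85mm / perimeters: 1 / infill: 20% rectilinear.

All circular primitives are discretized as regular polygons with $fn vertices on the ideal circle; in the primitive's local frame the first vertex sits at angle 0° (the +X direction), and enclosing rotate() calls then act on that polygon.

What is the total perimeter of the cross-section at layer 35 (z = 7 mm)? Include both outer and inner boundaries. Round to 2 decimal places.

At z = 7 mm: the r=3 cylinder gives a regular 16-gon of circumradius 3 (constant along its height) (perimeter = 2·16·3.000·sin(180°/16) = 18.73 mm). Overall, the cross-section is a single solid region. Total boundary length (outer) = 18.73 mm.

18.73 mm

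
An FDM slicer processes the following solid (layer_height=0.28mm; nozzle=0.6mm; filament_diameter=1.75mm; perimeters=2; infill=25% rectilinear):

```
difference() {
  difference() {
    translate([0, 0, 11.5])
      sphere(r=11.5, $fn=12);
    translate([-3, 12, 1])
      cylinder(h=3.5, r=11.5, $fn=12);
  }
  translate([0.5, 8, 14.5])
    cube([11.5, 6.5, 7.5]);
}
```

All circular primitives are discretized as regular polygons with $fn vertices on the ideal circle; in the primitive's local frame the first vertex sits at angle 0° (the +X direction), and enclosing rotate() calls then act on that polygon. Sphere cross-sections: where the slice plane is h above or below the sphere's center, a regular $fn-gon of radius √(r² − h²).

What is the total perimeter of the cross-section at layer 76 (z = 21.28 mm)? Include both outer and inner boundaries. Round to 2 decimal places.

37.58 mm

At z = 21.28 mm: the r=11.5 sphere slices to a regular 12-gon of circumradius 6.050 (√(r²−h²) with h=9.78 from center) (perimeter = 2·12·6.050·sin(180°/12) = 37.58 mm); the cylinder at (-3, 12) is absent (z outside [1, 4.5]); Taking the first minus the rest: none of the subtracted shapes is present at this height, so the r=11.5 sphere is unchanged — boundary = 37.58 mm; the cube at (0.5, 8) (footprint 11.5×6.5) is included at this height (perimeter 36.00 mm); After the difference (first − rest): starting from the result so far, the 11.5×6.5 cube at (0.5, 8) misses the remaining region (no effect) — boundary = 37.58 mm. Overall, the cross-section is a single solid region. Total boundary length (outer) = 37.58 mm.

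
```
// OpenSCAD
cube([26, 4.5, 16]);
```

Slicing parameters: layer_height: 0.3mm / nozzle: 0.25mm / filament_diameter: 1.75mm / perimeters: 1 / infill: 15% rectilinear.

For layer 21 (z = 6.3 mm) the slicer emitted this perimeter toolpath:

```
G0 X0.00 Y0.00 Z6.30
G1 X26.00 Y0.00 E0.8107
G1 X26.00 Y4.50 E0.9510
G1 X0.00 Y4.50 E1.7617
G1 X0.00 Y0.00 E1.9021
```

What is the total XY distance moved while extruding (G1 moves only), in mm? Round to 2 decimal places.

61.00 mm

Sum the Euclidean lengths of each G1 segment: total = 61.00 mm.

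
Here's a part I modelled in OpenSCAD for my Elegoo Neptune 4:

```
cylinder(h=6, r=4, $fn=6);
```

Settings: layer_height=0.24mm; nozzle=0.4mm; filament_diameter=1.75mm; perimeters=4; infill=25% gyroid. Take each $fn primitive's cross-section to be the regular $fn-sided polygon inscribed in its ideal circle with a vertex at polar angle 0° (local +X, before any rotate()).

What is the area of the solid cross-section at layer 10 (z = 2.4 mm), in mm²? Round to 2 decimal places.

At z = 2.4 mm: the r=4 cylinder contributes a regular 6-gon of circumradius 4 (area = (6/2)·4.000²·sin(360°/6) = 41.57 mm²). Overall, the cross-section is a single solid region. Net area = 41.57 mm².

41.57 mm²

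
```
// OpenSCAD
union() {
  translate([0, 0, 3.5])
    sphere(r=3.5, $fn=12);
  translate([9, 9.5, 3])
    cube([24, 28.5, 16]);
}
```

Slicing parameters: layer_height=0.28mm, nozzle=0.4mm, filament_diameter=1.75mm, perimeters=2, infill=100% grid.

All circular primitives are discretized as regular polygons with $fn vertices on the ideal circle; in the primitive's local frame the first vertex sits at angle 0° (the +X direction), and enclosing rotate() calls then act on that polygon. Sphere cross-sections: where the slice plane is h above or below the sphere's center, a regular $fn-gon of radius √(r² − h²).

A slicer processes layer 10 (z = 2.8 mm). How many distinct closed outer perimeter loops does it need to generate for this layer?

At z = 2.8 mm: the sphere: section is a regular 12-gon, circumradius = √(r²−h²) = √(3.5²−0.7²) = 3.429; the cube at (9, 9.5) does not reach this height (z outside [3, 19]); Taking the union: only the r=3.5 sphere is present, so the union is just that shape — 1 connected region. The result has 1 disconnected region.

1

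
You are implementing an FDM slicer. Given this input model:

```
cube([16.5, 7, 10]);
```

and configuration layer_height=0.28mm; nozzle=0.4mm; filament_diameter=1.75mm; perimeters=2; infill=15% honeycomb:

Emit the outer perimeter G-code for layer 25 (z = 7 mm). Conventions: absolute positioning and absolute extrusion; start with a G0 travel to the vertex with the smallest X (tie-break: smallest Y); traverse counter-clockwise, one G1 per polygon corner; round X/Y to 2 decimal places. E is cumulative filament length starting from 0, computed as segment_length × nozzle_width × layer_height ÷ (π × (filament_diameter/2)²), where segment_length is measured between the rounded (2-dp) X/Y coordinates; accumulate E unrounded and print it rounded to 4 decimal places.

At z = 7 mm: the cube (footprint 16.5×7) is included at this height. The outline is a single polygon with 4 vertices. Extrusion per mm of travel: 0.4 × 0.28 / (π × 0.875²) = 0.046564. Accumulating E over each segment gives final E = 2.1885.

G0 X0.00 Y0.00 Z7.00
G1 X16.50 Y0.00 E0.7683
G1 X16.50 Y7.00 E1.0943
G1 X0.00 Y7.00 E1.8626
G1 X0.00 Y0.00 E2.1885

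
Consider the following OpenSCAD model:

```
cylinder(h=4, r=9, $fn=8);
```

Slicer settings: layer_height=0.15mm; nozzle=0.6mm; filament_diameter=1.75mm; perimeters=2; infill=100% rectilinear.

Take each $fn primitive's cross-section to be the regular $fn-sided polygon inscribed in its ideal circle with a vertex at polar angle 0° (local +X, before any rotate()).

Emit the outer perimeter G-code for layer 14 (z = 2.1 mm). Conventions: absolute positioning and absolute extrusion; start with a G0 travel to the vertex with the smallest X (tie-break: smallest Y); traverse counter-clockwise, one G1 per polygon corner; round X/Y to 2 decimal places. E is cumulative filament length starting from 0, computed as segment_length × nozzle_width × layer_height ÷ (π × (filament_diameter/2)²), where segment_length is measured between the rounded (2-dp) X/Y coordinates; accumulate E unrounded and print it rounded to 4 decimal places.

At z = 2.1 mm: the r=9 cylinder gives a regular 8-gon of circumradius 9 (constant along its height). The outline is a single polygon with 8 vertices. Extrusion per mm of travel: 0.6 × 0.15 / (π × 0.875²) = 0.037418. Accumulating E over each segment gives final E = 2.0613.

G0 X-9.00 Y0.00 Z2.10
G1 X-6.36 Y-6.36 E0.2577
G1 X0.00 Y-9.00 E0.5153
G1 X6.36 Y-6.36 E0.7730
G1 X9.00 Y0.00 E1.0307
G1 X6.36 Y6.36 E1.2883
G1 X0.00 Y9.00 E1.5460
G1 X-6.36 Y6.36 E1.8036
G1 X-9.00 Y0.00 E2.0613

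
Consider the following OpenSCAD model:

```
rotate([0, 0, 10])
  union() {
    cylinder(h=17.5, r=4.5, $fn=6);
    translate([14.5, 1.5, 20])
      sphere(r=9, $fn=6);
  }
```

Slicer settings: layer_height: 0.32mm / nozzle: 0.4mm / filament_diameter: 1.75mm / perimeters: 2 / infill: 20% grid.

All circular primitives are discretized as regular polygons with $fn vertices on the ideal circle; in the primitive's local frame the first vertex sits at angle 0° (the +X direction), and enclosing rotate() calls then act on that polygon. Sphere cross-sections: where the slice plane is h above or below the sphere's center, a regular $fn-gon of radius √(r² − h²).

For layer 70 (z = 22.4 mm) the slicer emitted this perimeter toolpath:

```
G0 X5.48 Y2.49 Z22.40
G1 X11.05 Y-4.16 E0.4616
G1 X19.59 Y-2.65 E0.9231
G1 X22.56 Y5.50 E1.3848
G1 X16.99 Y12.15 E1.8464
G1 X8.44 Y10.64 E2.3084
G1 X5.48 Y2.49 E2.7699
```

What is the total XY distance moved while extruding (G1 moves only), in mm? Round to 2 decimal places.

52.05 mm

Sum the Euclidean lengths of each G1 segment: total = 52.05 mm.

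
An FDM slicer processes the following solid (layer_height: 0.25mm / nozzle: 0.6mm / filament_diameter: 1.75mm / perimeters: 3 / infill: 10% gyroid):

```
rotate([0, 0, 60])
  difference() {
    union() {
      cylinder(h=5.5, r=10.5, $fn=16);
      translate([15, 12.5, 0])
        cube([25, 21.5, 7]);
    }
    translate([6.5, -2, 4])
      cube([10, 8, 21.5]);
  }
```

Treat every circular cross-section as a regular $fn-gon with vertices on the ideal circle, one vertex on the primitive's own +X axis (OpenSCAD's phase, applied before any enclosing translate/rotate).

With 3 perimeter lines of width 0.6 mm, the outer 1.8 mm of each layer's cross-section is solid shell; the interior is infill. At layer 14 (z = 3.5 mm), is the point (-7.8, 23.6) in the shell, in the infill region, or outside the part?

shell

At z = 3.5 mm: the r=10.5 cylinder gives a regular 16-gon of circumradius 10.5 (constant along its height); the cube at (15, 12.5) (footprint 25×21.5) is included at this height; Taking the union: the 2 present regions are separate (no shared area or edge), so areas and boundary lengths simply add and each stays a separate island — 2 connected regions; the cube at (6.5, -2) is not intersected at this z (z outside [4, 25.5]); Taking the first minus the rest: none of the subtracted shapes is present at this height, so the result so far is unchanged — 2 connected regions; (whole slice rotated 60° about Z — lengths, areas and connectivity unchanged). Overall, the cross-section has 2 separate islands. Undo the 60° rotation: the query point maps to (16.538, 18.555) in the un-rotated model frame. The nearest boundary edge runs (15.00, 12.50)→(15.00, 34.00); distance from the point to it = 1.54 mm. (Shell/infill is judged within the island containing the point — the largest one.) The point is inside the cross-section, 1.54 mm from the nearest boundary — within the 1.8 mm shell band (3 × 0.6).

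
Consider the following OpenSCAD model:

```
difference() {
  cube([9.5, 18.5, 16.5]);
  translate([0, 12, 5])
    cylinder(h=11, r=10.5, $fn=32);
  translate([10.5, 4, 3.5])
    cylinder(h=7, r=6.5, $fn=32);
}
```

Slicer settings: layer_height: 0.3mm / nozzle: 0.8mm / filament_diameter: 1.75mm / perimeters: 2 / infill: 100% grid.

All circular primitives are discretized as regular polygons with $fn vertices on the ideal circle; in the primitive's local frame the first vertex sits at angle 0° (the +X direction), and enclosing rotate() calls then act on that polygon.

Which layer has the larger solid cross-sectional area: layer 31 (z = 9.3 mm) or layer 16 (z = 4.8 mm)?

Layer 31 (z = 9.3): the cube is present — its section is the full 9.5×18.5 rectangle (area 175.75 mm²); the cylinder at (0, 12): section is a regular 32-gon, circumradius r=10.5 (area = (32/2)·10.500²·sin(360°/32) = 344.14 mm²); the r=6.5 cylinder at (10.5, 4) gives a regular 32-gon of circumradius 6.5 (constant along its height) (area = (32/2)·6.500²·sin(360°/32) = 131.88 mm²); Subtracting the remaining from the first: starting from the 9.5×18.5 cube (175.75 mm²), the r=10.5 cylinder at (0, 12) partially overlaps it — only the 143.67 mm² overlap (of its 344.14 mm²) is removed, clipping the outline; the r=6.5 cylinder at (10.5, 4) partially overlaps it — only the 21.96 mm² overlap (of its 131.88 mm²) is removed, clipping the outline — area = 10.12 mm². So its area = 10.12 mm². Layer 16 (z = 4.8): the cube is present — its section is the full 9.5×18.5 rectangle (area 175.75 mm²); the cylinder at (0, 12) is absent (z outside [5, 16]); the r=6.5 cylinder at (10.5, 4) gives a regular 32-gon of circumradius 6.5 (constant along its height) (area = (32/2)·6.500²·sin(360°/32) = 131.88 mm²); Subtracting the remaining from the first: starting from the 9.5×18.5 cube (175.75 mm²), the r=6.5 cylinder at (10.5, 4) partially overlaps it — only the 46.68 mm² overlap (of its 131.88 mm²) is removed, clipping the outline — area = 129.07 mm². So its area = 129.07 mm². Layer 16 is larger (129.07 vs 10.12 mm²).

layer 16 (z = 4.8 mm)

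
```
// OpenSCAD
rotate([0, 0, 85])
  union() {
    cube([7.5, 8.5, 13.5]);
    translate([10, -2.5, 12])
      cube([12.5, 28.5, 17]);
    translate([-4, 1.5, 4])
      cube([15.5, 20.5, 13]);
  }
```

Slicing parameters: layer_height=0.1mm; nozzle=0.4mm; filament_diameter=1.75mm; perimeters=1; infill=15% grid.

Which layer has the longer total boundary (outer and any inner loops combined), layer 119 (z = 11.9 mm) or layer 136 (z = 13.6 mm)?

Layer 119 (z = 11.9): the 7.5×8.5 cube contributes its full rectangle (perimeter 32.00 mm); the cube at (10, -2.5) does not reach this height (z outside [12, 29]); the 15.5×20.5 cube at (-4, 1.5) contributes its full rectangle (perimeter 72.00 mm); Merging all regions: the regions partially overlap (shared area 52.50 mm²), so the edge portions inside another operand are dropped and the merged outline is re-measured after clipping — boundary = 75.00 mm; (rotated 85° about Z; rotation is an isometry so areas/perimeters/island counts are preserved). So its perimeter = 75.00 mm. Layer 136 (z = 13.6): the cube does not reach this height (z outside [0, 13.5]); the 12.5×28.5 cube at (10, -2.5) contributes its full rectangle (perimeter 82.00 mm); the cube at (-4, 1.5) is present — its section is the full 15.5×20.5 rectangle (perimeter 72.00 mm); Merging all regions: the regions partially overlap (shared area 30.75 mm²), so the edge portions inside another operand are dropped and the merged outline is re-measured after clipping — boundary = 110.00 mm; (whole slice rotated 85° about Z — lengths, areas and connectivity unchanged). So its perimeter = 110.00 mm. Layer 136 is larger (110.00 vs 75.00 mm).

layer 136 (z = 13.6 mm)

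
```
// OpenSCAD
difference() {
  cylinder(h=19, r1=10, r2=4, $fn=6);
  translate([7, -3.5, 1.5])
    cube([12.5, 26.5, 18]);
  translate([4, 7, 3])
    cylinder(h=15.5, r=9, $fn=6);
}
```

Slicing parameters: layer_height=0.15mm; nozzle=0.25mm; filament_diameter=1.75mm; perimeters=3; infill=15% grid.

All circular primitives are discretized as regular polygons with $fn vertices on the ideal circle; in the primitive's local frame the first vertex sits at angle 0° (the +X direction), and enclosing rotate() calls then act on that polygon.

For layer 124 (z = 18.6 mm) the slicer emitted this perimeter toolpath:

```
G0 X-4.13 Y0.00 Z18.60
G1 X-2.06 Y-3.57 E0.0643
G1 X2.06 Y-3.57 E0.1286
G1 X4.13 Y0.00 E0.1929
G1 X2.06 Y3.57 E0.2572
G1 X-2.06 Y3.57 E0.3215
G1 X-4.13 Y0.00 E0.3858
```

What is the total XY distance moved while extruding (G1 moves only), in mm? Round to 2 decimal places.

24.75 mm

Sum the Euclidean lengths of each G1 segment: total = 24.75 mm.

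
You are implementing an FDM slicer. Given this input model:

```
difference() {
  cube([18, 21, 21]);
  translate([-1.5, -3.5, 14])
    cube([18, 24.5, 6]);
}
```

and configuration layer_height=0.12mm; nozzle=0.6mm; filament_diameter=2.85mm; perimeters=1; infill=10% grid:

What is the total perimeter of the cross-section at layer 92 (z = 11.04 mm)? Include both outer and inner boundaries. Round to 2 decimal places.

78.00 mm

At z = 11.04 mm: the cube is present — its section is the full 18×21 rectangle (perimeter 78.00 mm); the cube at (-1.5, -3.5) does not reach this height (z outside [14, 20]); After the difference (first − rest): none of the subtracted shapes is present at this height, so the 18×21 cube is unchanged — boundary = 78.00 mm. Overall, the cross-section is a single solid region. Total boundary length (outer) = 78.00 mm.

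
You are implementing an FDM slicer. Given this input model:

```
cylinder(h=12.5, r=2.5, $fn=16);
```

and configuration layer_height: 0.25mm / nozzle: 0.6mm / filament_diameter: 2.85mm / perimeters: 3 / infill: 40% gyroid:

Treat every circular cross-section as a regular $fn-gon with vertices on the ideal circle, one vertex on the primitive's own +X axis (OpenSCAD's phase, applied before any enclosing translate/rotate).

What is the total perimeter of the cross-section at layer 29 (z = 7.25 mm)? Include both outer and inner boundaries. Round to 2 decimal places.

15.61 mm

At z = 7.25 mm: the r=2.5 cylinder gives a regular 16-gon of circumradius 2.5 (constant along its height) (perimeter = 2·16·2.500·sin(180°/16) = 15.61 mm). Overall, the cross-section is a single solid region. Total boundary length (outer) = 15.61 mm.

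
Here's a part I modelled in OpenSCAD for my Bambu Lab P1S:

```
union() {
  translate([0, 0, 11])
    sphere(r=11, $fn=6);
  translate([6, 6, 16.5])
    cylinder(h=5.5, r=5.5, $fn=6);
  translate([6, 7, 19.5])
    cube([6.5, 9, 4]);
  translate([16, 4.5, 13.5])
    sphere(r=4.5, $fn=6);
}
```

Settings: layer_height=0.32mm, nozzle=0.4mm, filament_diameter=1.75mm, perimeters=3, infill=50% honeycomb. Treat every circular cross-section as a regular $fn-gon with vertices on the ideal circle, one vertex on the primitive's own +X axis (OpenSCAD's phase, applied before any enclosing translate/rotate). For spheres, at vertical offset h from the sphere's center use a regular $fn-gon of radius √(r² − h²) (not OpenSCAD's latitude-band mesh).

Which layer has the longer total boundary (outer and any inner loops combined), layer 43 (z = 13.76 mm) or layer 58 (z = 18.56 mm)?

Layer 43 (z = 13.76): the r=11 sphere slices to a regular 6-gon of circumradius 10.648 (√(r²−h²) with h=2.76 from center) (perimeter = 2·6·10.648·sin(180°/6) = 63.89 mm); the cylinder at (6, 6) is not intersected at this z (z outside [16.5, 22]); the cube at (6, 7) does not reach this height (z outside [19.5, 23.5]); the r=4.5 sphere at (16, 4.5) contributes a regular 6-gon of circumradius √(4.5²−0.26²) = 4.492 (perimeter = 2·6·4.492·sin(180°/6) = 26.95 mm); Merging all regions: the 2 present regions are separate (no shared area or edge), so areas and boundary lengths simply add and each stays a separate island — boundary = 90.84 mm. So its perimeter = 90.84 mm. Layer 58 (z = 18.56): the r=11 sphere slices to a regular 6-gon of circumradius 7.990 (√(r²−h²) with h=7.56 from center) (perimeter = 2·6·7.990·sin(180°/6) = 47.94 mm); the cylinder at (6, 6): section is a regular 6-gon, circumradius r=5.5 (perimeter = 2·6·5.500·sin(180°/6) = 33.00 mm); the cube at (6, 7) is not intersected at this z (z outside [19.5, 23.5]); the sphere at (16, 4.5) does not reach this height (|z−center|=5.060 > r=4.5); Combining (union): the regions partially overlap (shared area 22.39 mm²), so the edge portions inside another operand are dropped and the merged outline is re-measured after clipping — boundary = 60.83 mm. So its perimeter = 60.83 mm. Layer 43 is larger (90.84 vs 60.83 mm).

layer 43 (z = 13.76 mm)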